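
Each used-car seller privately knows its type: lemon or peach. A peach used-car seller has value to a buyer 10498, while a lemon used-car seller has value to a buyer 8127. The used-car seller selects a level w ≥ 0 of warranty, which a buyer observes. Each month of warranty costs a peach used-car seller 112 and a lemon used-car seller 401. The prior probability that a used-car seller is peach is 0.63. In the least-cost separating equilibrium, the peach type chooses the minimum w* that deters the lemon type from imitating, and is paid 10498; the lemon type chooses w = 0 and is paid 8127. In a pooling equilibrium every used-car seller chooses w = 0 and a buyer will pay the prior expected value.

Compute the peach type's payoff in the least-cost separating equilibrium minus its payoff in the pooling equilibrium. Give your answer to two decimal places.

Least-cost separating signal: w* solves 8127 = 10498 − 401·w*, so w* = (10498 − 8127)/401 ≈ 5.9127.
Peach type's separating payoff: 10498 − 112 × w* = 10498 − 112 × (10498 − 8127)/401 = 10498 − 265552/401 ≈ 9835.7756.
Pooling payoff: 0.63 × 10498 + 0.37 × 8127 = 9620.73.
Difference: 9835.7756 − 9620.73 = 215.0456, i.e. 215.05 to two decimal places.
The peach type prefers to separate.

215.05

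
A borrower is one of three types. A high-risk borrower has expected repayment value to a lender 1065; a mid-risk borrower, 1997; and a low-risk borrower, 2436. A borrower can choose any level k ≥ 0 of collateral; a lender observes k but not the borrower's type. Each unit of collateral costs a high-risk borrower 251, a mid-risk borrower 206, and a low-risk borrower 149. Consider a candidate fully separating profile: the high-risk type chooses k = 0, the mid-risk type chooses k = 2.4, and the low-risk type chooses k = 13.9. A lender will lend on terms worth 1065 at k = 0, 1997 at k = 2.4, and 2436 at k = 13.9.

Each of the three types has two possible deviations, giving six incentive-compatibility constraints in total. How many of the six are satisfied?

3

Mid-risk (own payoff 1997 − 206×2.4 = 1502.6): to k=0 gives 1065 → no gain ✓; to k=13.9 gives 2436 − 206×13.9 = -427.4 → no gain ✓.
High-risk (own payoff 1065): to k=2.4 gives 1997 − 251×2.4 = 1394.6 → profitable ✗; to k=13.9 gives 2436 − 251×13.9 = -1052.9 → no gain ✓.
Low-risk (own payoff 2436 − 149×13.9 = 364.9): to k=0 gives 1065 → profitable ✗; to k=2.4 gives 1997 − 149×2.4 = 1639.4 → profitable ✗.
3 of the 6 constraints hold; not an equilibrium.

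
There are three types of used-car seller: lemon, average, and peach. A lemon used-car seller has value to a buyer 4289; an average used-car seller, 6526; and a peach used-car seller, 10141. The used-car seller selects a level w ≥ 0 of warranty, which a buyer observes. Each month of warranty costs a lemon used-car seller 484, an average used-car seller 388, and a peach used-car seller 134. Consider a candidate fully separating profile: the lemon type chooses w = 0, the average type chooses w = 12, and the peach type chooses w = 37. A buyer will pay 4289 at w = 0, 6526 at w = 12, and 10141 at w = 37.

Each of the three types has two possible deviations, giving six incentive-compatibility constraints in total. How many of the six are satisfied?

Average (own payoff 6526 − 388×12 = 1870): to w=0 gives 4289 → profitable ✗; to w=37 gives 10141 − 388×37 = -4215 → no gain ✓.
Lemon (own payoff 4289): to w=12 gives 6526 − 484×12 = 718 → no gain ✓; to w=37 gives 10141 − 484×37 = -7767 → no gain ✓.
Peach (own payoff 10141 − 134×37 = 5183): to w=0 gives 4289 → no gain ✓; to w=12 gives 6526 − 134×12 = 4918 → no gain ✓.
5 of the 6 constraints hold; not an equilibrium.

5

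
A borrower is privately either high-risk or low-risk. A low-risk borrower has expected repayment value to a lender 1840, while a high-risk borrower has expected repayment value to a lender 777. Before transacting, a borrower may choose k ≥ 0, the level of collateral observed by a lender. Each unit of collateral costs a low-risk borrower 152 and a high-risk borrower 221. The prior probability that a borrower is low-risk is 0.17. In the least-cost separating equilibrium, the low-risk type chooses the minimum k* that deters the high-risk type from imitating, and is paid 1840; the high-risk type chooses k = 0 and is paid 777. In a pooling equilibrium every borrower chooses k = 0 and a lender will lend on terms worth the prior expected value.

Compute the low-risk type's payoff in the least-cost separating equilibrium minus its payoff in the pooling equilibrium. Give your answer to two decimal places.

Least-cost separating signal: k* solves 777 = 1840 − 221·k*, so k* = (1840 − 777)/221 ≈ 4.8100.
Low-risk type's separating payoff: 1840 − 152 × k* = 1840 − 152 × (1840 − 777)/221 = 1840 − 161576/221 ≈ 1108.8869.
Pooling payoff: 0.17 × 1840 + 0.83 × 777 = 957.71.
Difference: 1108.8869 − 957.71 = 151.1769, i.e. 151.18 to two decimal places.
The low-risk type prefers to separate.

151.18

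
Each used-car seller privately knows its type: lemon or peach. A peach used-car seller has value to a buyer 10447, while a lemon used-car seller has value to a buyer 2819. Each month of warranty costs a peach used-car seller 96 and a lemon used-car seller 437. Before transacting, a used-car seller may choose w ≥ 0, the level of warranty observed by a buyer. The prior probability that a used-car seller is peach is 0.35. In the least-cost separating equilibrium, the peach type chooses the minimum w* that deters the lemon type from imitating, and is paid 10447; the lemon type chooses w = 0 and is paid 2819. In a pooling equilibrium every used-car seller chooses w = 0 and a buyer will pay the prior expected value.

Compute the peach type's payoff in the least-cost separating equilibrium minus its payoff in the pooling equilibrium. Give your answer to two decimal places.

Least-cost separating signal: w* solves 2819 = 10447 − 437·w*, so w* = (10447 − 2819)/437 ≈ 17.4554.
Peach type's separating payoff: 10447 − 96 × w* = 10447 − 96 × (10447 − 2819)/437 = 10447 − 732288/437 ≈ 8771.2838.
Pooling payoff: 0.35 × 10447 + 0.65 × 2819 = 5488.8.
Difference: 8771.2838 − 5488.8 = 3282.4838, i.e. 3282.48 to two decimal places.
The peach type prefers to separate.

3282.48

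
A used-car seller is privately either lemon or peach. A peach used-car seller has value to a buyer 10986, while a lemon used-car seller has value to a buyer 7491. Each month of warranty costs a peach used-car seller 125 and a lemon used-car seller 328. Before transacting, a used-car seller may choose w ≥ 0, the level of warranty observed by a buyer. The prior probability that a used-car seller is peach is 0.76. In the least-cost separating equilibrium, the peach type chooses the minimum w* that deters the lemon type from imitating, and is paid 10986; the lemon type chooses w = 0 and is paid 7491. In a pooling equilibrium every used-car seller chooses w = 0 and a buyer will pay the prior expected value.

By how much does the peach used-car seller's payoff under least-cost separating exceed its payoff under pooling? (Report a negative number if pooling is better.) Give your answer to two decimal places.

-493.14

Least-cost separating signal: w* solves 7491 = 10986 − 328·w*, so w* = (10986 − 7491)/328 ≈ 10.6555.
Peach type's separating payoff: 10986 − 125 × w* = 10986 − 125 × (10986 − 7491)/328 = 10986 − 436875/328 ≈ 9654.0640.
Pooling payoff: 0.76 × 10986 + 0.24 × 7491 = 10147.2.
Difference: 9654.0640 − 10147.2 = -493.136, i.e. -493.14 to two decimal places.
The peach type would prefer the pooling outcome.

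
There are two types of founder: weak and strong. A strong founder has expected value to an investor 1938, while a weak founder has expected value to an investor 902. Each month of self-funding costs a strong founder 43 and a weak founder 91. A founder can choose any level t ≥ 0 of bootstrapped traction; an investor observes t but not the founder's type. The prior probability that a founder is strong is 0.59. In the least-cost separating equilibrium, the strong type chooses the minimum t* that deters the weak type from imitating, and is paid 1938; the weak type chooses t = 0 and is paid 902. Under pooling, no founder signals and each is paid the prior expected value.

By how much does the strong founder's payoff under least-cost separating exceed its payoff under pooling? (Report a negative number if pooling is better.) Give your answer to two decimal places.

Least-cost separating signal: t* solves 902 = 1938 − 91·t*, so t* = (1938 − 902)/91 ≈ 11.3846.
Strong type's separating payoff: 1938 − 43 × t* = 1938 − 43 × (1938 − 902)/91 = 1938 − 44548/91 ≈ 1448.4615.
Pooling payoff: 0.59 × 1938 + 0.41 × 902 = 1513.24.
Difference: 1448.4615 − 1513.24 = -64.7785, i.e. -64.78 to two decimal places.
The strong type would prefer the pooling outcome.

-64.78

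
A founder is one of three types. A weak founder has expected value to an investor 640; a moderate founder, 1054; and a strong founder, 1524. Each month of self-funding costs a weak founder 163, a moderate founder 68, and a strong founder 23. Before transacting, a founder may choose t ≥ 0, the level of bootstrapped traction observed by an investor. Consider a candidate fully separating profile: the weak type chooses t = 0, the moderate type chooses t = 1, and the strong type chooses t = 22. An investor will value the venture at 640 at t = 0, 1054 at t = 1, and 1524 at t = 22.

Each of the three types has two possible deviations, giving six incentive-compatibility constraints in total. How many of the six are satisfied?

4

Weak (own payoff 640): to t=1 gives 1054 − 163×1 = 891 → profitable ✗; to t=22 gives 1524 − 163×22 = -2062 → no gain ✓.
Moderate (own payoff 1054 − 68×1 = 986): to t=0 gives 640 → no gain ✓; to t=22 gives 1524 − 68×22 = 28 → no gain ✓.
Strong (own payoff 1524 − 23×22 = 1018): to t=0 gives 640 → no gain ✓; to t=1 gives 1054 − 23×1 = 1031 → profitable ✗.
4 of the 6 constraints hold; not an equilibrium.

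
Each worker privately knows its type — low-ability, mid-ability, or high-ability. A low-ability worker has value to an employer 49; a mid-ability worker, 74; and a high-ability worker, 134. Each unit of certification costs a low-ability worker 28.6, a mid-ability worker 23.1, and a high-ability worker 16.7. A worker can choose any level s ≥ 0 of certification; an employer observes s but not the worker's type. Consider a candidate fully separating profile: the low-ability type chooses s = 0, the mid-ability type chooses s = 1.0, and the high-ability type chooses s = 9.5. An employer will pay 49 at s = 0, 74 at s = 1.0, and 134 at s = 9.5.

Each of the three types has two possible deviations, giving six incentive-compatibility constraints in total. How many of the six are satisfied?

4

Mid-ability (own payoff 74 − 23.1×1.0 = 50.9): to s=0 gives 49 → no gain ✓; to s=9.5 gives 134 − 23.1×9.5 = -85.45 → no gain ✓.
Low-ability (own payoff 49): to s=1.0 gives 74 − 28.6×1.0 = 45.4 → no gain ✓; to s=9.5 gives 134 − 28.6×9.5 = -137.7 → no gain ✓.
High-ability (own payoff 134 − 16.7×9.5 = -24.65): to s=0 gives 49 → profitable ✗; to s=1.0 gives 74 − 16.7×1.0 = 57.3 → profitable ✗.
4 of the 6 constraints hold; not an equilibrium.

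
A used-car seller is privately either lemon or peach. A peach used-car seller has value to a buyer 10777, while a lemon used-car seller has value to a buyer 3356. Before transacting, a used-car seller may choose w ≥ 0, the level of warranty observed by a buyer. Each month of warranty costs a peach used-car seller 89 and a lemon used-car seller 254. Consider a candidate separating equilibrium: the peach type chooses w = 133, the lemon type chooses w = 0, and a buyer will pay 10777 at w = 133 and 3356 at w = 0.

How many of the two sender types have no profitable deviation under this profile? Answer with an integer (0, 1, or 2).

1

Lemon type: stay at 0 → 3356; mimic → 10777 − 254 × 133 = -23005. IC holds (3356 ≥ -23005).
Peach type: signal → 10777 − 89 × 133 = -1060; deviate to 0 → 3356. IC fails (-1060 < 3356).
1 of 2 constraints hold, so this profile is not an equilibrium.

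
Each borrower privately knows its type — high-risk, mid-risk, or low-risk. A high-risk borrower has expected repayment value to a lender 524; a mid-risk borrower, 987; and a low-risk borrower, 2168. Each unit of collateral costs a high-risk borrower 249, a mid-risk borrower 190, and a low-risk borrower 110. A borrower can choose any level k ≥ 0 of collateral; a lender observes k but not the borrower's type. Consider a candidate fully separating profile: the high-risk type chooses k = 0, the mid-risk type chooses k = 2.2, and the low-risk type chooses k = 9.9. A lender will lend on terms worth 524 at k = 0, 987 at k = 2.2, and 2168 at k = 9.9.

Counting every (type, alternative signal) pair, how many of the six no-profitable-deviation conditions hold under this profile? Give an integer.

Mid-risk (own payoff 987 − 190×2.2 = 569): to k=0 gives 524 → no gain ✓; to k=9.9 gives 2168 − 190×9.9 = 287 → no gain ✓.
High-risk (own payoff 524): to k=2.2 gives 987 − 249×2.2 = 439.2 → no gain ✓; to k=9.9 gives 2168 − 249×9.9 = -297.1 → no gain ✓.
Low-risk (own payoff 2168 − 110×9.9 = 1079): to k=0 gives 524 → no gain ✓; to k=2.2 gives 987 − 110×2.2 = 745 → no gain ✓.
6 of the 6 constraints hold; this profile is a separating equilibrium.

6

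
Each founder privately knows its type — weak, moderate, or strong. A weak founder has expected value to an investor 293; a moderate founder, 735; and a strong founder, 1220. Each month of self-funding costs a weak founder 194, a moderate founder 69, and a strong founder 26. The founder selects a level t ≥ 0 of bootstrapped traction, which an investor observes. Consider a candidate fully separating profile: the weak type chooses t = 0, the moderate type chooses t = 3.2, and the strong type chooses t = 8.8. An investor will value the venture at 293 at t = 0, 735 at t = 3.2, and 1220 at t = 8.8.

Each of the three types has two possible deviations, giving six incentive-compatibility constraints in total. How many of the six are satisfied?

5

Weak (own payoff 293): to t=3.2 gives 735 − 194×3.2 = 114.2 → no gain ✓; to t=8.8 gives 1220 − 194×8.8 = -487.2 → no gain ✓.
Moderate (own payoff 735 − 69×3.2 = 514.2): to t=0 gives 293 → no gain ✓; to t=8.8 gives 1220 − 69×8.8 = 612.8 → profitable ✗.
Strong (own payoff 1220 − 26×8.8 = 991.2): to t=0 gives 293 → no gain ✓; to t=3.2 gives 735 − 26×3.2 = 651.8 → no gain ✓.
5 of the 6 constraints hold; not an equilibrium.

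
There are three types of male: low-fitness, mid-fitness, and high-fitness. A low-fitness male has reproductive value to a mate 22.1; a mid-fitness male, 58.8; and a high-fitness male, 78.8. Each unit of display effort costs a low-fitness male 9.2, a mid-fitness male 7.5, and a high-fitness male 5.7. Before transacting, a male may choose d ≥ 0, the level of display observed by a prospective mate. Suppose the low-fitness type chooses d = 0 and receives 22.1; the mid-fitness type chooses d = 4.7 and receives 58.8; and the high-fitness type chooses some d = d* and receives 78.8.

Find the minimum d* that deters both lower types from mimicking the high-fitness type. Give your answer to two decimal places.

7.37

Low-fitness type (on-path payoff 22.1) won't mimic when 22.1 ≥ 78.8 − 9.2·d*, i.e. d* ≥ 6.16.
Mid-fitness type (on-path payoff 58.8 − 7.5×4.7 = 23.55) won't mimic when 23.55 ≥ 78.8 − 7.5·d*, i.e. d* ≥ 7.37.
Both must hold, so d* = max(6.16, 7.37) = 7.37. The mid-fitness type's constraint binds.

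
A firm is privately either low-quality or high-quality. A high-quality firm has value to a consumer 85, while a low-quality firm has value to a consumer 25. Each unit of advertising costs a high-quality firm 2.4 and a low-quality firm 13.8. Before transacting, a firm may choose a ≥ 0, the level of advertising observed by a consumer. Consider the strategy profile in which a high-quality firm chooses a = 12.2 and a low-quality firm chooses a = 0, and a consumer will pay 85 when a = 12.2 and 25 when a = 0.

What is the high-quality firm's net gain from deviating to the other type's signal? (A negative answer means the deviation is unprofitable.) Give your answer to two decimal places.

-30.72

Playing a = 12.2 the high-quality firm receives 85 − 2.4 × 12.2 = 55.72.
Deviating to a = 0 yields 25 instead.
Gain from deviating: 25 − 55.72 = -30.72.
The gain is negative, so the high-quality type's incentive-compatibility constraint is satisfied.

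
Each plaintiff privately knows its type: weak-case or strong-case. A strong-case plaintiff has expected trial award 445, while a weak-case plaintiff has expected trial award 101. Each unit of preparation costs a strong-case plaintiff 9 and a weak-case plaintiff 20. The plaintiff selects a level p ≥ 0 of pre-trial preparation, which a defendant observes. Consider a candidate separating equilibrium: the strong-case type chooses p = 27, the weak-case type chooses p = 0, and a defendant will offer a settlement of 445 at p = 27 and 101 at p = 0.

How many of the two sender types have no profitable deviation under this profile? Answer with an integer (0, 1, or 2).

2

Weak-case type: stay at 0 → 101; mimic → 445 − 20 × 27 = -95. IC holds (101 ≥ -95).
Strong-case type: signal → 445 − 9 × 27 = 202; deviate to 0 → 101. IC holds (202 ≥ 101).
2 of 2 constraints hold, so this is a separating equilibrium.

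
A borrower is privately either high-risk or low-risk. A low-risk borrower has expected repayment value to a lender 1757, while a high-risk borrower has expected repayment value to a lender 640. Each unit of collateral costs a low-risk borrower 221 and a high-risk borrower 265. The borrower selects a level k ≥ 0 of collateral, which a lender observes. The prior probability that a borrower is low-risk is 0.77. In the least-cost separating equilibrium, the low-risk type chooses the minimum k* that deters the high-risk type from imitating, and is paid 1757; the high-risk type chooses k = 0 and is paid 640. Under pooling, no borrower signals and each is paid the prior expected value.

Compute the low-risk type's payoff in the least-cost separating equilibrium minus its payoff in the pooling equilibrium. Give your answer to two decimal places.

Least-cost separating signal: k* solves 640 = 1757 − 265·k*, so k* = (1757 − 640)/265 ≈ 4.2151.
Low-risk type's separating payoff: 1757 − 221 × k* = 1757 − 221 × (1757 − 640)/265 = 1757 − 246857/265 ≈ 825.4642.
Pooling payoff: 0.77 × 1757 + 0.23 × 640 = 1500.09.
Difference: 825.4642 − 1500.09 = -674.6258, i.e. -674.63 to two decimal places.
The low-risk type would prefer the pooling outcome.

-674.63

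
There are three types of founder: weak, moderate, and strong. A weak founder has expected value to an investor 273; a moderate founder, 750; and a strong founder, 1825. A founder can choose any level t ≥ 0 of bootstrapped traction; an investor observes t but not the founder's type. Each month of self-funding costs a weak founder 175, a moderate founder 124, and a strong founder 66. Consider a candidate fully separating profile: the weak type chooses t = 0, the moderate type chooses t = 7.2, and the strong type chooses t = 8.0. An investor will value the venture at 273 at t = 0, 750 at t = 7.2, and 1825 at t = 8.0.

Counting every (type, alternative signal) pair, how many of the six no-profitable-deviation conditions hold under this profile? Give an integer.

3

Weak (own payoff 273): to t=7.2 gives 750 − 175×7.2 = -510 → no gain ✓; to t=8.0 gives 1825 − 175×8.0 = 425 → profitable ✗.
Moderate (own payoff 750 − 124×7.2 = -142.8): to t=0 gives 273 → profitable ✗; to t=8.0 gives 1825 − 124×8.0 = 833 → profitable ✗.
Strong (own payoff 1825 − 66×8.0 = 1297): to t=0 gives 273 → no gain ✓; to t=7.2 gives 750 − 66×7.2 = 274.8 → no gain ✓.
3 of the 6 constraints hold; not an equilibrium.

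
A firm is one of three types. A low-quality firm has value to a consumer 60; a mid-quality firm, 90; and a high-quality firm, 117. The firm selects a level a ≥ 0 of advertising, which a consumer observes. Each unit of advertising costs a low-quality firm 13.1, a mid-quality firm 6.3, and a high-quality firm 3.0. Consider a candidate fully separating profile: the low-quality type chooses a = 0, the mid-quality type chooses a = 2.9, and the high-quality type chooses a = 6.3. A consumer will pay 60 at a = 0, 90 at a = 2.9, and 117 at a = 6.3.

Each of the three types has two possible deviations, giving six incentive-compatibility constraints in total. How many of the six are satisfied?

Low-quality (own payoff 60): to a=2.9 gives 90 − 13.1×2.9 = 52.01 → no gain ✓; to a=6.3 gives 117 − 13.1×6.3 = 34.47 → no gain ✓.
Mid-quality (own payoff 90 − 6.3×2.9 = 71.73): to a=0 gives 60 → no gain ✓; to a=6.3 gives 117 − 6.3×6.3 = 77.31 → profitable ✗.
High-quality (own payoff 117 − 3.0×6.3 = 98.1): to a=0 gives 60 → no gain ✓; to a=2.9 gives 90 − 3.0×2.9 = 81.3 → no gain ✓.
5 of the 6 constraints hold; not an equilibrium.

5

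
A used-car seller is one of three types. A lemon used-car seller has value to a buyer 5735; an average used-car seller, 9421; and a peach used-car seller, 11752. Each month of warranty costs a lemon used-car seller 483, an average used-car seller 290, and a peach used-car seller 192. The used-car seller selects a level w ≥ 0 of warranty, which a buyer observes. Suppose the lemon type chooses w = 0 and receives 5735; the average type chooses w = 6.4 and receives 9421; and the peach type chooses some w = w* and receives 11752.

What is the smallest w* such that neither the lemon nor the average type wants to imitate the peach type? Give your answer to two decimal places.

Average type (on-path payoff 9421 − 290×6.4 = 7565) won't mimic when 7565 ≥ 11752 − 290·w*, i.e. w* ≥ 14.44.
Lemon type (on-path payoff 5735) won't mimic when 5735 ≥ 11752 − 483·w*, i.e. w* ≥ 12.46.
Both must hold, so w* = max(12.46, 14.44) = 14.44. The average type's constraint binds.

14.44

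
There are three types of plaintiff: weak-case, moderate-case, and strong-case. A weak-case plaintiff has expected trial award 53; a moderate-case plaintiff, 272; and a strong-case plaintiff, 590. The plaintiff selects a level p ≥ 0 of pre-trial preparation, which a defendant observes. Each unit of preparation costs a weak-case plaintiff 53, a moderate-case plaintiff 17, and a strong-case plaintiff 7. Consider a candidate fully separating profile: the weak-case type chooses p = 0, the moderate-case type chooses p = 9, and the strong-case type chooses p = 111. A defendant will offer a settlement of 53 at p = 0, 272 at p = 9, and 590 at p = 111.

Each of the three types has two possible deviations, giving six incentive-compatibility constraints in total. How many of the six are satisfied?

4

Weak-case (own payoff 53): to p=9 gives 272 − 53×9 = -205 → no gain ✓; to p=111 gives 590 − 53×111 = -5293 → no gain ✓.
Strong-case (own payoff 590 − 7×111 = -187): to p=0 gives 53 → profitable ✗; to p=9 gives 272 − 7×9 = 209 → profitable ✗.
Moderate-case (own payoff 272 − 17×9 = 119): to p=0 gives 53 → no gain ✓; to p=111 gives 590 − 17×111 = -1297 → no gain ✓.
4 of the 6 constraints hold; not an equilibrium.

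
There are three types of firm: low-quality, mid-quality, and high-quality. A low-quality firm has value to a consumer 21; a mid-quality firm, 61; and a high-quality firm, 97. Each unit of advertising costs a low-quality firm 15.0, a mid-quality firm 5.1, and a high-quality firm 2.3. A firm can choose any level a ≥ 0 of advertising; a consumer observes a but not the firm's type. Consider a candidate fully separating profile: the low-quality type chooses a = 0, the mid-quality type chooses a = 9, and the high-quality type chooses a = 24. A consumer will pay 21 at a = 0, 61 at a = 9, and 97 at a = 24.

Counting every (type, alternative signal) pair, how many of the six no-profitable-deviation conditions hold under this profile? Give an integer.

Mid-quality (own payoff 61 − 5.1×9 = 15.1): to a=0 gives 21 → profitable ✗; to a=24 gives 97 − 5.1×24 = -25.4 → no gain ✓.
High-quality (own payoff 97 − 2.3×24 = 41.8): to a=0 gives 21 → no gain ✓; to a=9 gives 61 − 2.3×9 = 40.3 → no gain ✓.
Low-quality (own payoff 21): to a=9 gives 61 − 15.0×9 = -74 → no gain ✓; to a=24 gives 97 − 15.0×24 = -263 → no gain ✓.
5 of the 6 constraints hold; not an equilibrium.

5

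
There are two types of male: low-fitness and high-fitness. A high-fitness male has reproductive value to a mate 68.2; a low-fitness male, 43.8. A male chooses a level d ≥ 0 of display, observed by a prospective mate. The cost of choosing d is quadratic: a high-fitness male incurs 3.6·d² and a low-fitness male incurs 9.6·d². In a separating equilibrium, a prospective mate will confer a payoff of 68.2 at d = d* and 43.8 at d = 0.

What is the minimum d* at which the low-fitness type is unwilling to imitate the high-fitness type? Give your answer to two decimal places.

The low-fitness type at d = 0 receives 43.8; imitating at d* yields 68.2 − 9.6·d*².
Indifference: 43.8 = 68.2 − 9.6·d*², so d*² = (68.2 − 43.8) / 9.6 ≈ 2.5417.
d* = √2.5417 ≈ 1.59.

1.59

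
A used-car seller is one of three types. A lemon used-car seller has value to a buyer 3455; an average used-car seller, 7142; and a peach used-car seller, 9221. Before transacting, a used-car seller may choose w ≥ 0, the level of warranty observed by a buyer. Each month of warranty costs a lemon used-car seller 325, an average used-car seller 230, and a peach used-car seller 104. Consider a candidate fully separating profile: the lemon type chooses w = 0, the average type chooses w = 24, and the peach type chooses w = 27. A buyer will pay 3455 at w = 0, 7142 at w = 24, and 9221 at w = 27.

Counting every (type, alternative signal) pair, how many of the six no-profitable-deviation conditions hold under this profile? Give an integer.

Average (own payoff 7142 − 230×24 = 1622): to w=0 gives 3455 → profitable ✗; to w=27 gives 9221 − 230×27 = 3011 → profitable ✗.
Peach (own payoff 9221 − 104×27 = 6413): to w=0 gives 3455 → no gain ✓; to w=24 gives 7142 − 104×24 = 4646 → no gain ✓.
Lemon (own payoff 3455): to w=24 gives 7142 − 325×24 = -658 → no gain ✓; to w=27 gives 9221 − 325×27 = 446 → no gain ✓.
4 of the 6 constraints hold; not an equilibrium.

4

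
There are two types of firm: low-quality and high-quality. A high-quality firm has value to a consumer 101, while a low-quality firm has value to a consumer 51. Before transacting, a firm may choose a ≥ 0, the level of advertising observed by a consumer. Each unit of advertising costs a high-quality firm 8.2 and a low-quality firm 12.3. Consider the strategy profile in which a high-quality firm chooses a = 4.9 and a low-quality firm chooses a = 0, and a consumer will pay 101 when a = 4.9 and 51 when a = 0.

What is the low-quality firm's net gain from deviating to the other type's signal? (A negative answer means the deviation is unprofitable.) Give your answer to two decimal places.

-10.27

Playing a = 0 the low-quality firm receives 51.
Deviating to a = 4.9 brings payment 101 at cost 12.3 × 4.9 = 60.27, netting 40.73.
Gain from deviating: 40.73 − 51 = -10.27.
The gain is negative, so the low-quality type's incentive-compatibility constraint is satisfied.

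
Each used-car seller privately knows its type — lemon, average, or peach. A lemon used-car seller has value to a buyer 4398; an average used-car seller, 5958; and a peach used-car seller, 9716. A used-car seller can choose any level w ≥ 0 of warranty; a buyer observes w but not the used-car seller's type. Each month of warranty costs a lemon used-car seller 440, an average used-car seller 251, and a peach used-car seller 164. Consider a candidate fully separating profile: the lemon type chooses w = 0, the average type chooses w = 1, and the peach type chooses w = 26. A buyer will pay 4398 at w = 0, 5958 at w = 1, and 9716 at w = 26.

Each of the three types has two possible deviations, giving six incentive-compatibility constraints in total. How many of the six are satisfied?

Peach (own payoff 9716 − 164×26 = 5452): to w=0 gives 4398 → no gain ✓; to w=1 gives 5958 − 164×1 = 5794 → profitable ✗.
Average (own payoff 5958 − 251×1 = 5707): to w=0 gives 4398 → no gain ✓; to w=26 gives 9716 − 251×26 = 3190 → no gain ✓.
Lemon (own payoff 4398): to w=1 gives 5958 − 440×1 = 5518 → profitable ✗; to w=26 gives 9716 − 440×26 = -1724 → no gain ✓.
4 of the 6 constraints hold; not an equilibrium.

4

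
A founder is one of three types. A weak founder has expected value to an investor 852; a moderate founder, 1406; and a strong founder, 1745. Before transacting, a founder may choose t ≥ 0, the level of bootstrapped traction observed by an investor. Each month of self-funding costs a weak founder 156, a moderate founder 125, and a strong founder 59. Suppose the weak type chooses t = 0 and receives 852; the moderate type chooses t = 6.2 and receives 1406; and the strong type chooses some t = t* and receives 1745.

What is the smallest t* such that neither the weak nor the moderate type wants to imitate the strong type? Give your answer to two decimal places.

Weak type (on-path payoff 852) won't mimic when 852 ≥ 1745 − 156·t*, i.e. t* ≥ 5.72.
Moderate type (on-path payoff 1406 − 125×6.2 = 631) won't mimic when 631 ≥ 1745 − 125·t*, i.e. t* ≥ 8.91.
Both must hold, so t* = max(5.72, 8.91) = 8.91. The moderate type's constraint binds.

8.91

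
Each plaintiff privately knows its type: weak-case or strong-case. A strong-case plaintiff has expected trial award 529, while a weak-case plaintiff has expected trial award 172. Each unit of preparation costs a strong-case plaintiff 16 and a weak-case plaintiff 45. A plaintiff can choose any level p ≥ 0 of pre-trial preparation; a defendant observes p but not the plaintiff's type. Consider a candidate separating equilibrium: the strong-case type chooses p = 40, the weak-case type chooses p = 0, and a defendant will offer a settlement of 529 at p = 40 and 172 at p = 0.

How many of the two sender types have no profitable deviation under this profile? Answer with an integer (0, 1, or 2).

Strong-case type: signal → 529 − 16 × 40 = -111; deviate to 0 → 172. IC fails (-111 < 172).
Weak-case type: stay at 0 → 172; mimic → 529 − 45 × 40 = -1271. IC holds (172 ≥ -1271).
1 of 2 constraints hold, so this profile is not an equilibrium.

1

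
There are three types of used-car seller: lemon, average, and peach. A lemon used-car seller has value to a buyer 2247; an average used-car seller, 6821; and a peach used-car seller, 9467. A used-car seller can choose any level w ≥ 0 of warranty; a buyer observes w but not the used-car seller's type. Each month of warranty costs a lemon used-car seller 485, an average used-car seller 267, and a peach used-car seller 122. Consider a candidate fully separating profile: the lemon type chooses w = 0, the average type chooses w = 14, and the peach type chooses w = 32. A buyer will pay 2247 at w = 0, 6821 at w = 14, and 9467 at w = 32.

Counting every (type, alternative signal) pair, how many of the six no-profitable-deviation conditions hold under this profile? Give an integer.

Lemon (own payoff 2247): to w=14 gives 6821 − 485×14 = 31 → no gain ✓; to w=32 gives 9467 − 485×32 = -6053 → no gain ✓.
Average (own payoff 6821 − 267×14 = 3083): to w=0 gives 2247 → no gain ✓; to w=32 gives 9467 − 267×32 = 923 → no gain ✓.
Peach (own payoff 9467 − 122×32 = 5563): to w=0 gives 2247 → no gain ✓; to w=14 gives 6821 − 122×14 = 5113 → no gain ✓.
6 of the 6 constraints hold; this profile is a separating equilibrium.

6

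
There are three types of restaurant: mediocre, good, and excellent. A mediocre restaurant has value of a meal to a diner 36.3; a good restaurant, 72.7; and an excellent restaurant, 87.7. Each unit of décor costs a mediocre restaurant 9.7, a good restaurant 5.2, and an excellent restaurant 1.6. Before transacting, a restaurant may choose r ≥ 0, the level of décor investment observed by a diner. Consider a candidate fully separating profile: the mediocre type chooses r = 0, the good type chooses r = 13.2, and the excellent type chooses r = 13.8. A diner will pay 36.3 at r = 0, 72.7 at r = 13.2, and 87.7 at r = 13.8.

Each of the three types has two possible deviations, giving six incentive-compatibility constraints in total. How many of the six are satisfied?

Mediocre (own payoff 36.3): to r=13.2 gives 72.7 − 9.7×13.2 = -55.34 → no gain ✓; to r=13.8 gives 87.7 − 9.7×13.8 = -46.16 → no gain ✓.
Excellent (own payoff 87.7 − 1.6×13.8 = 65.62): to r=0 gives 36.3 → no gain ✓; to r=13.2 gives 72.7 − 1.6×13.2 = 51.58 → no gain ✓.
Good (own payoff 72.7 − 5.2×13.2 = 4.06): to r=0 gives 36.3 → profitable ✗; to r=13.8 gives 87.7 − 5.2×13.8 = 15.94 → profitable ✗.
4 of the 6 constraints hold; not an equilibrium.

4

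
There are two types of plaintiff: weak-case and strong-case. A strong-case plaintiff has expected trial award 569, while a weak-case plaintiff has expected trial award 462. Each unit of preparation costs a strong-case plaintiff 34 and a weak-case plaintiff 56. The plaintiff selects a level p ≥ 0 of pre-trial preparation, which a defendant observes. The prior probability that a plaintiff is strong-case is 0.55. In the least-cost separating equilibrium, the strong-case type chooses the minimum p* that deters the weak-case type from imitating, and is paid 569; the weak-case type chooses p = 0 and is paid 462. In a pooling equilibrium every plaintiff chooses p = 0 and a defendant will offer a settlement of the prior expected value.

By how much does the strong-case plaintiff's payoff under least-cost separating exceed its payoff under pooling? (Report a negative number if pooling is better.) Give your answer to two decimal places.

Least-cost separating signal: p* solves 462 = 569 − 56·p*, so p* = (569 − 462)/56 ≈ 1.9107.
Strong-case type's separating payoff: 569 − 34 × p* = 569 − 34 × (569 − 462)/56 = 569 − 3638/56 ≈ 504.0357.
Pooling payoff: 0.55 × 569 + 0.45 × 462 = 520.85.
Difference: 504.0357 − 520.85 = -16.8143, i.e. -16.81 to two decimal places.
The strong-case type would prefer the pooling outcome.

-16.81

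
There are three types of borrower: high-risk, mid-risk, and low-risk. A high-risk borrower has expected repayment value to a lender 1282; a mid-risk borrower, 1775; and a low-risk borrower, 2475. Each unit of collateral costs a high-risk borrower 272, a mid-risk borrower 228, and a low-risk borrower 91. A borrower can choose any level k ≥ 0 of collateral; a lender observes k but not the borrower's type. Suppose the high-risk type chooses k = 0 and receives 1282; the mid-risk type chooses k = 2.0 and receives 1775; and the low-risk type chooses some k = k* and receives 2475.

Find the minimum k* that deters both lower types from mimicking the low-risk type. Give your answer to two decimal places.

High-risk type (on-path payoff 1282) won't mimic when 1282 ≥ 2475 − 272·k*, i.e. k* ≥ 4.39.
Mid-risk type (on-path payoff 1775 − 228×2.0 = 1319) won't mimic when 1319 ≥ 2475 − 228·k*, i.e. k* ≥ 5.07.
Both must hold, so k* = max(4.39, 5.07) = 5.07. The mid-risk type's constraint binds.

5.07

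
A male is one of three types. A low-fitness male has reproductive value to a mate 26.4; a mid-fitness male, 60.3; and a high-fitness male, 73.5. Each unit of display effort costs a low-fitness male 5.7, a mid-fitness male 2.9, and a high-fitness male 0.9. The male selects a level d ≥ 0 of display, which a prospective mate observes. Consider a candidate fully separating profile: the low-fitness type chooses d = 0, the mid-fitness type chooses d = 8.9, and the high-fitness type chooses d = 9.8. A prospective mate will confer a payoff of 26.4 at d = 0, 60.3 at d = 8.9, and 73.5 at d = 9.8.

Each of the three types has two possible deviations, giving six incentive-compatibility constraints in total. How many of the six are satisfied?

5

Low-fitness (own payoff 26.4): to d=8.9 gives 60.3 − 5.7×8.9 = 9.57 → no gain ✓; to d=9.8 gives 73.5 − 5.7×9.8 = 17.64 → no gain ✓.
Mid-fitness (own payoff 60.3 − 2.9×8.9 = 34.49): to d=0 gives 26.4 → no gain ✓; to d=9.8 gives 73.5 − 2.9×9.8 = 45.08 → profitable ✗.
High-fitness (own payoff 73.5 − 0.9×9.8 = 64.68): to d=0 gives 26.4 → no gain ✓; to d=8.9 gives 60.3 − 0.9×8.9 = 52.29 → no gain ✓.
5 of the 6 constraints hold; not an equilibrium.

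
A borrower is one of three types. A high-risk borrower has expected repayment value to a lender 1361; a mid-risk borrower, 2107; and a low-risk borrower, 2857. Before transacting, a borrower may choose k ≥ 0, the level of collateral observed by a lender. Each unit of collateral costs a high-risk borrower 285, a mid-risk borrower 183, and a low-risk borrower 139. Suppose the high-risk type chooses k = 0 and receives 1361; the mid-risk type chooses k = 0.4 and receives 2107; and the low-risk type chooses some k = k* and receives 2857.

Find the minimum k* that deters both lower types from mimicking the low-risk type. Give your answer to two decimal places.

High-risk type (on-path payoff 1361) won't mimic when 1361 ≥ 2857 − 285·k*, i.e. k* ≥ 5.25.
Mid-risk type (on-path payoff 2107 − 183×0.4 = 2033.8) won't mimic when 2033.8 ≥ 2857 − 183·k*, i.e. k* ≥ 4.50.
Both must hold, so k* = max(5.25, 4.50) = 5.25. The high-risk type's constraint binds.

5.25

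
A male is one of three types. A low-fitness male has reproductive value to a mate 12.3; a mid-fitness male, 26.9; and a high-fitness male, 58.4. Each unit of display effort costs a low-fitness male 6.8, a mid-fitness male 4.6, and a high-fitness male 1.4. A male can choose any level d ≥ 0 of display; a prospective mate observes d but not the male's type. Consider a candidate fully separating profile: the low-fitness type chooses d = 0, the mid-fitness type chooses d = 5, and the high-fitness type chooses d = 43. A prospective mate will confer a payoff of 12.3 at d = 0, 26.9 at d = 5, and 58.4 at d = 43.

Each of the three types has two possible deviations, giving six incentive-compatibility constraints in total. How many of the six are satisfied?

3

High-fitness (own payoff 58.4 − 1.4×43 = -1.8): to d=0 gives 12.3 → profitable ✗; to d=5 gives 26.9 − 1.4×5 = 19.9 → profitable ✗.
Mid-fitness (own payoff 26.9 − 4.6×5 = 3.9): to d=0 gives 12.3 → profitable ✗; to d=43 gives 58.4 − 4.6×43 = -139.4 → no gain ✓.
Low-fitness (own payoff 12.3): to d=5 gives 26.9 − 6.8×5 = -7.1 → no gain ✓; to d=43 gives 58.4 − 6.8×43 = -234 → no gain ✓.
3 of the 6 constraints hold; not an equilibrium.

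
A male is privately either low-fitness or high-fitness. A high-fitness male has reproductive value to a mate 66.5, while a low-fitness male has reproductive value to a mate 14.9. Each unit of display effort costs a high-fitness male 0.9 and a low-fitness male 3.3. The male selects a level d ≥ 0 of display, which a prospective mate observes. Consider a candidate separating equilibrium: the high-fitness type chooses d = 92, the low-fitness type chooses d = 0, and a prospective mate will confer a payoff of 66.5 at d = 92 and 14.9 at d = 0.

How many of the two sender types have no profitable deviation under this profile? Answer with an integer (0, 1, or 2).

1

High-fitness type: signal → 66.5 − 0.9 × 92 = -16.3; deviate to 0 → 14.9. IC fails (-16.3 < 14.9).
Low-fitness type: stay at 0 → 14.9; mimic → 66.5 − 3.3 × 92 = -237.1. IC holds (14.9 ≥ -237.1).
1 of 2 constraints hold, so this profile is not an equilibrium.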